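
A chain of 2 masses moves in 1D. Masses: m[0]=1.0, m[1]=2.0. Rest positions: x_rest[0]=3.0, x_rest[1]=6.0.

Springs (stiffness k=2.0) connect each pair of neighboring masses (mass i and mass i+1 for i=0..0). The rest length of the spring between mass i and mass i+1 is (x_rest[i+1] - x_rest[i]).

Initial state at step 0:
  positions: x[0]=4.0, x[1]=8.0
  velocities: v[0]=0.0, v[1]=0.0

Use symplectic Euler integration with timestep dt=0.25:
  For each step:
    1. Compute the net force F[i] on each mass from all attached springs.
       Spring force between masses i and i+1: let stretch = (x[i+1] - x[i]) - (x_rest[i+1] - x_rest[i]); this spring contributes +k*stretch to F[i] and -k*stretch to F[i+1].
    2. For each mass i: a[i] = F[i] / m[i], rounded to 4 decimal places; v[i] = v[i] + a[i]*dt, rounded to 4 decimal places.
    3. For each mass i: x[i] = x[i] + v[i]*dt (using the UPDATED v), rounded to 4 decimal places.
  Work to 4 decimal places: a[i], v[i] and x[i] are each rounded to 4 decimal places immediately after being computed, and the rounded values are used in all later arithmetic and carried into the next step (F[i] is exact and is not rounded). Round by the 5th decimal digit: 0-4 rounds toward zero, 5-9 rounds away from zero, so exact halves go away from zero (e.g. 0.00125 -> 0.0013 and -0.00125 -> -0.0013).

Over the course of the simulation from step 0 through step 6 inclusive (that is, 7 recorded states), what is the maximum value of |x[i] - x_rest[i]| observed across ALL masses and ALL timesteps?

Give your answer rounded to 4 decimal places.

Step 0: x=[4.0000 8.0000] v=[0.0000 0.0000]
Step 1: x=[4.1250 7.9375] v=[0.5000 -0.2500]
Step 2: x=[4.3516 7.8242] v=[0.9063 -0.4531]
Step 3: x=[4.6373 7.6814] v=[1.1426 -0.5713]
Step 4: x=[4.9285 7.5358] v=[1.1647 -0.5823]
Step 5: x=[5.1706 7.4148] v=[0.9684 -0.4841]
Step 6: x=[5.3182 7.3410] v=[0.5905 -0.2952]
Max displacement = 2.3182

Answer: 2.3182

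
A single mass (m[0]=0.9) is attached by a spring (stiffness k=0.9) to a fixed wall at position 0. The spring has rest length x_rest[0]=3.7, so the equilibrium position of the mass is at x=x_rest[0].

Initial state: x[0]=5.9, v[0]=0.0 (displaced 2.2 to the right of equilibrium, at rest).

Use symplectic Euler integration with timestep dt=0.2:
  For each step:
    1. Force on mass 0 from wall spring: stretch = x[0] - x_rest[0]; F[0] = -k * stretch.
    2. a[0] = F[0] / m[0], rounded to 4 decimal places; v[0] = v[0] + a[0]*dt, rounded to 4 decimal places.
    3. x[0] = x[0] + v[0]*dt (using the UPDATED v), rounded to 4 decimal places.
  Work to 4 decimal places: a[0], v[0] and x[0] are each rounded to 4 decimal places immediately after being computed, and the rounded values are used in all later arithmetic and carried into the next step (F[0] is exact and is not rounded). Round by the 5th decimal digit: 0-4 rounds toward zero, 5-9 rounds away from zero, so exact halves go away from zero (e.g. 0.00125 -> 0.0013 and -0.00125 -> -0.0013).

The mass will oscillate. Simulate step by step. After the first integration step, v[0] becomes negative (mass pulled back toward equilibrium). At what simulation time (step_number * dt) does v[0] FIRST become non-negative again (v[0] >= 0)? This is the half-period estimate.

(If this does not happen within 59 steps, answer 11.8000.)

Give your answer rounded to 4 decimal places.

Answer: 3.2000

Derivation:
Step 0: x=[5.9000] v=[0.0000]
Step 1: x=[5.8120] v=[-0.4400]
Step 2: x=[5.6395] v=[-0.8624]
Step 3: x=[5.3894] v=[-1.2503]
Step 4: x=[5.0718] v=[-1.5882]
Step 5: x=[4.6993] v=[-1.8626]
Step 6: x=[4.2868] v=[-2.0625]
Step 7: x=[3.8508] v=[-2.1799]
Step 8: x=[3.4088] v=[-2.2101]
Step 9: x=[2.9784] v=[-2.1519]
Step 10: x=[2.5769] v=[-2.0076]
Step 11: x=[2.2203] v=[-1.7830]
Step 12: x=[1.9229] v=[-1.4871]
Step 13: x=[1.6966] v=[-1.1317]
Step 14: x=[1.5504] v=[-0.7310]
Step 15: x=[1.4902] v=[-0.3011]
Step 16: x=[1.5184] v=[0.1409]
First v>=0 after going negative at step 16, time=3.2000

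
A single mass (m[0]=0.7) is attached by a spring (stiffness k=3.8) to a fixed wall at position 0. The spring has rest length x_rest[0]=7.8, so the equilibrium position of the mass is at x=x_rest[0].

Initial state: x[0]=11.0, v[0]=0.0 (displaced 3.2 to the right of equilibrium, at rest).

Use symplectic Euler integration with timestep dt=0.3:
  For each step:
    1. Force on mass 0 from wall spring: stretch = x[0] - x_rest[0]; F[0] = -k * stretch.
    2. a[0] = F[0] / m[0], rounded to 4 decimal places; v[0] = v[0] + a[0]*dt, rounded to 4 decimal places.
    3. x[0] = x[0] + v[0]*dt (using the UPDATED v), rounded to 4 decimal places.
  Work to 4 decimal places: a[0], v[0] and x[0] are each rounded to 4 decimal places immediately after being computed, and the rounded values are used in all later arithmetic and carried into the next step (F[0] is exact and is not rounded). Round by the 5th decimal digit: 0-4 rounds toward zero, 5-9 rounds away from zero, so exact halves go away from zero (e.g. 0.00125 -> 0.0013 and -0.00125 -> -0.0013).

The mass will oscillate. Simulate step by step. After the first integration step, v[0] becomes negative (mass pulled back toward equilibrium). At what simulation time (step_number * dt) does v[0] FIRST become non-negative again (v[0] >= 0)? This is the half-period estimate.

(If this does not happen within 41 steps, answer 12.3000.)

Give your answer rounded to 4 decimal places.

Answer: 1.5000

Derivation:
Step 0: x=[11.0000] v=[0.0000]
Step 1: x=[9.4366] v=[-5.2114]
Step 2: x=[7.0736] v=[-7.8767]
Step 3: x=[5.0655] v=[-6.6937]
Step 4: x=[4.3934] v=[-2.2404]
Step 5: x=[5.3857] v=[3.3075]
First v>=0 after going negative at step 5, time=1.5000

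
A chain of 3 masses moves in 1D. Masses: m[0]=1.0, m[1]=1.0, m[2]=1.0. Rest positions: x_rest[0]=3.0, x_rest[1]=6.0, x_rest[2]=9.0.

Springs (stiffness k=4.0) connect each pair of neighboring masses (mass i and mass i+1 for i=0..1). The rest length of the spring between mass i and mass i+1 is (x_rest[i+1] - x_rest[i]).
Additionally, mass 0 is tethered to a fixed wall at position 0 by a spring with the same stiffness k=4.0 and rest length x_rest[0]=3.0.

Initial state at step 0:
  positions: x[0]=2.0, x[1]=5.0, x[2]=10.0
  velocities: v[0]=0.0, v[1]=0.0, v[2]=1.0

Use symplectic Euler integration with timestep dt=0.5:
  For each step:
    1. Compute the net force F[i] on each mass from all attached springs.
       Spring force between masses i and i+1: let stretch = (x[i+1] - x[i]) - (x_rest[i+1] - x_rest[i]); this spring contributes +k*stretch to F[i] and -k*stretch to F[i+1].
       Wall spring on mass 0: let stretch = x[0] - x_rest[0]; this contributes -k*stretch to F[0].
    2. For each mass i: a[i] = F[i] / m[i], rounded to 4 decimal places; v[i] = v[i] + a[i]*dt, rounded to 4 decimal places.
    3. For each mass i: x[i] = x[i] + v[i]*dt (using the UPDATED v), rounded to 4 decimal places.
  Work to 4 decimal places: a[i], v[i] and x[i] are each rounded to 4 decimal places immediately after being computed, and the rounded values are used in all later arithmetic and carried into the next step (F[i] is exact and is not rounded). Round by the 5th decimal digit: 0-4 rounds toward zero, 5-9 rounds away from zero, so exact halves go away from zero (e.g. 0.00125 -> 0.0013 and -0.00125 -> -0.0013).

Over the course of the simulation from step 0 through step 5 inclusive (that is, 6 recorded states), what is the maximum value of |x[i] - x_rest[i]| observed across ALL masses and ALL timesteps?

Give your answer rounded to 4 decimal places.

Step 0: x=[2.0000 5.0000 10.0000] v=[0.0000 0.0000 1.0000]
Step 1: x=[3.0000 7.0000 8.5000] v=[2.0000 4.0000 -3.0000]
Step 2: x=[5.0000 6.5000 8.5000] v=[4.0000 -1.0000 0.0000]
Step 3: x=[3.5000 6.5000 9.5000] v=[-3.0000 0.0000 2.0000]
Step 4: x=[1.5000 6.5000 10.5000] v=[-4.0000 0.0000 2.0000]
Step 5: x=[3.0000 5.5000 10.5000] v=[3.0000 -2.0000 0.0000]
Max displacement = 2.0000

Answer: 2.0000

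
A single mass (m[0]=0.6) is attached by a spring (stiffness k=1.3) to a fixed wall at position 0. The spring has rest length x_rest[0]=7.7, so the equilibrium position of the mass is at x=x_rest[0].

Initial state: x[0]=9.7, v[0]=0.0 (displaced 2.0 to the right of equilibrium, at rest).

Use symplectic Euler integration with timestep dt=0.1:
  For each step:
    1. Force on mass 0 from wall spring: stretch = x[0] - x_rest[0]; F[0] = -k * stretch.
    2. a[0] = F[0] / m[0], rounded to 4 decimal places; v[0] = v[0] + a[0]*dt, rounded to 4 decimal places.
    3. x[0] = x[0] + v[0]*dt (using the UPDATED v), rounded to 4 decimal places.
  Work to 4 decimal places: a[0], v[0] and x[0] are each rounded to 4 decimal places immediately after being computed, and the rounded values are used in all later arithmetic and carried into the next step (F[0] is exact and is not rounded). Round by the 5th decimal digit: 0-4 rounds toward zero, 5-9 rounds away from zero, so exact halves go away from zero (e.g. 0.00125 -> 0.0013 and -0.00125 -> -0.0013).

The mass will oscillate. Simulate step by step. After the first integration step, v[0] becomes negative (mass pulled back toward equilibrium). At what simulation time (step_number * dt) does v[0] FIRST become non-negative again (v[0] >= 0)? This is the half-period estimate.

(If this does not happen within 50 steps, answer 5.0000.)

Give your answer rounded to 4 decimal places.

Step 0: x=[9.7000] v=[0.0000]
Step 1: x=[9.6567] v=[-0.4333]
Step 2: x=[9.5710] v=[-0.8573]
Step 3: x=[9.4447] v=[-1.2627]
Step 4: x=[9.2806] v=[-1.6407]
Step 5: x=[9.0823] v=[-1.9832]
Step 6: x=[8.8540] v=[-2.2827]
Step 7: x=[8.6007] v=[-2.5327]
Step 8: x=[8.3279] v=[-2.7279]
Step 9: x=[8.0415] v=[-2.8640]
Step 10: x=[7.7477] v=[-2.9380]
Step 11: x=[7.4529] v=[-2.9483]
Step 12: x=[7.1634] v=[-2.8948]
Step 13: x=[6.8856] v=[-2.7785]
Step 14: x=[6.6254] v=[-2.6021]
Step 15: x=[6.3885] v=[-2.3693]
Step 16: x=[6.1800] v=[-2.0851]
Step 17: x=[6.0044] v=[-1.7558]
Step 18: x=[5.8656] v=[-1.3884]
Step 19: x=[5.7665] v=[-0.9910]
Step 20: x=[5.7093] v=[-0.5721]
Step 21: x=[5.6952] v=[-0.1408]
Step 22: x=[5.7246] v=[0.2936]
First v>=0 after going negative at step 22, time=2.2000

Answer: 2.2000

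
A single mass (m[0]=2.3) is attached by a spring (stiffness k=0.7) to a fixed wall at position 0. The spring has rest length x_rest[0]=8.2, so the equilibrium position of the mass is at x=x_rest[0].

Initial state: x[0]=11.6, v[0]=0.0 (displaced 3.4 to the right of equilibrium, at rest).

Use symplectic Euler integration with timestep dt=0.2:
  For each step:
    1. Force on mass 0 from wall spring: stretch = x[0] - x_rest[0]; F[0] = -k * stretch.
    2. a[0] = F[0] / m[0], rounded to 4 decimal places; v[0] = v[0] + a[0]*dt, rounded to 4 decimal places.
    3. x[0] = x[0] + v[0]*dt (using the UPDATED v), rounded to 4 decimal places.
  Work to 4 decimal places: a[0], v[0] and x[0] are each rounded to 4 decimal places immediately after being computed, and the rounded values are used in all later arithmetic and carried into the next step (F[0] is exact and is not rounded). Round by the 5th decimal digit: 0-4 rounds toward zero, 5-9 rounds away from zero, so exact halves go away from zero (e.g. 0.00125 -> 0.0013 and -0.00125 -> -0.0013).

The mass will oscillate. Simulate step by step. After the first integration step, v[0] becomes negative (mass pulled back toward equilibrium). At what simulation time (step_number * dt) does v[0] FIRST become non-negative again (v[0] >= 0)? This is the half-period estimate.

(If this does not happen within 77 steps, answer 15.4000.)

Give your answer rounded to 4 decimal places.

Answer: 5.8000

Derivation:
Step 0: x=[11.6000] v=[0.0000]
Step 1: x=[11.5586] v=[-0.2070]
Step 2: x=[11.4763] v=[-0.4114]
Step 3: x=[11.3541] v=[-0.6108]
Step 4: x=[11.1935] v=[-0.8028]
Step 5: x=[10.9965] v=[-0.9850]
Step 6: x=[10.7655] v=[-1.1552]
Step 7: x=[10.5032] v=[-1.3114]
Step 8: x=[10.2129] v=[-1.4516]
Step 9: x=[9.8981] v=[-1.5741]
Step 10: x=[9.5626] v=[-1.6775]
Step 11: x=[9.2105] v=[-1.7604]
Step 12: x=[8.8461] v=[-1.8219]
Step 13: x=[8.4739] v=[-1.8612]
Step 14: x=[8.0983] v=[-1.8779]
Step 15: x=[7.7240] v=[-1.8717]
Step 16: x=[7.3555] v=[-1.8427]
Step 17: x=[6.9972] v=[-1.7913]
Step 18: x=[6.6536] v=[-1.7181]
Step 19: x=[6.3288] v=[-1.6240]
Step 20: x=[6.0268] v=[-1.5101]
Step 21: x=[5.7512] v=[-1.3778]
Step 22: x=[5.5055] v=[-1.2287]
Step 23: x=[5.2926] v=[-1.0647]
Step 24: x=[5.1151] v=[-0.8877]
Step 25: x=[4.9751] v=[-0.6999]
Step 26: x=[4.8744] v=[-0.5036]
Step 27: x=[4.8142] v=[-0.3012]
Step 28: x=[4.7952] v=[-0.0951]
Step 29: x=[4.8176] v=[0.1121]
First v>=0 after going negative at step 29, time=5.8000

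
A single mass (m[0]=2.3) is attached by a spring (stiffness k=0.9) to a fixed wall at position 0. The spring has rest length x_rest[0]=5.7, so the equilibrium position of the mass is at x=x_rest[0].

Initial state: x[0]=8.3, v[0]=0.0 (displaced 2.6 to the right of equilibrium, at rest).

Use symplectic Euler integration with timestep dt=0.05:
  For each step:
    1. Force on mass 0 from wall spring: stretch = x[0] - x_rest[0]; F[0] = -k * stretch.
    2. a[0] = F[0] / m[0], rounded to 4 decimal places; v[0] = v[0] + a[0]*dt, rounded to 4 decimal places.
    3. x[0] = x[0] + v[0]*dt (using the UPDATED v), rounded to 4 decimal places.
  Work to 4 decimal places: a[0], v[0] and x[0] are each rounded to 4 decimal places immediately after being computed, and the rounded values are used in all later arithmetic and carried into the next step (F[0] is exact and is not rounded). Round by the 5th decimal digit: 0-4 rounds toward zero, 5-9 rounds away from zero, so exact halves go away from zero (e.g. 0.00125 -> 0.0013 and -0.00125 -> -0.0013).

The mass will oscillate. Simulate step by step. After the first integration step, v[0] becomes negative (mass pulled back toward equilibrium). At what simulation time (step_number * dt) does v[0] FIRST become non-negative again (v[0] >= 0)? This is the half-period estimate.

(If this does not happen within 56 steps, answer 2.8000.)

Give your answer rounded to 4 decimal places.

Answer: 2.8000

Derivation:
Step 0: x=[8.3000] v=[0.0000]
Step 1: x=[8.2975] v=[-0.0509]
Step 2: x=[8.2924] v=[-0.1017]
Step 3: x=[8.2848] v=[-0.1524]
Step 4: x=[8.2747] v=[-0.2030]
Step 5: x=[8.2620] v=[-0.2534]
Step 6: x=[8.2468] v=[-0.3035]
Step 7: x=[8.2291] v=[-0.3533]
Step 8: x=[8.2090] v=[-0.4028]
Step 9: x=[8.1864] v=[-0.4519]
Step 10: x=[8.1614] v=[-0.5005]
Step 11: x=[8.1340] v=[-0.5487]
Step 12: x=[8.1042] v=[-0.5963]
Step 13: x=[8.0720] v=[-0.6433]
Step 14: x=[8.0375] v=[-0.6897]
Step 15: x=[8.0007] v=[-0.7354]
Step 16: x=[7.9617] v=[-0.7804]
Step 17: x=[7.9205] v=[-0.8247]
Step 18: x=[7.8771] v=[-0.8681]
Step 19: x=[7.8316] v=[-0.9107]
Step 20: x=[7.7840] v=[-0.9524]
Step 21: x=[7.7343] v=[-0.9932]
Step 22: x=[7.6827] v=[-1.0330]
Step 23: x=[7.6291] v=[-1.0718]
Step 24: x=[7.5736] v=[-1.1095]
Step 25: x=[7.5163] v=[-1.1462]
Step 26: x=[7.4572] v=[-1.1817]
Step 27: x=[7.3964] v=[-1.2161]
Step 28: x=[7.3339] v=[-1.2493]
Step 29: x=[7.2698] v=[-1.2813]
Step 30: x=[7.2042] v=[-1.3120]
Step 31: x=[7.1371] v=[-1.3414]
Step 32: x=[7.0686] v=[-1.3695]
Step 33: x=[6.9988] v=[-1.3963]
Step 34: x=[6.9277] v=[-1.4217]
Step 35: x=[6.8554] v=[-1.4457]
Step 36: x=[6.7820] v=[-1.4683]
Step 37: x=[6.7075] v=[-1.4895]
Step 38: x=[6.6320] v=[-1.5092]
Step 39: x=[6.5556] v=[-1.5274]
Step 40: x=[6.4784] v=[-1.5441]
Step 41: x=[6.4004] v=[-1.5593]
Step 42: x=[6.3218] v=[-1.5730]
Step 43: x=[6.2425] v=[-1.5852]
Step 44: x=[6.1627] v=[-1.5958]
Step 45: x=[6.0825] v=[-1.6049]
Step 46: x=[6.0019] v=[-1.6124]
Step 47: x=[5.9210] v=[-1.6183]
Step 48: x=[5.8399] v=[-1.6226]
Step 49: x=[5.7586] v=[-1.6253]
Step 50: x=[5.6773] v=[-1.6264]
Step 51: x=[5.5960] v=[-1.6260]
Step 52: x=[5.5148] v=[-1.6240]
Step 53: x=[5.4338] v=[-1.6204]
Step 54: x=[5.3530] v=[-1.6152]
Step 55: x=[5.2726] v=[-1.6084]
Step 56: x=[5.1926] v=[-1.6000]
v[0] did not become non-negative within 56 steps; using fallback time=2.8000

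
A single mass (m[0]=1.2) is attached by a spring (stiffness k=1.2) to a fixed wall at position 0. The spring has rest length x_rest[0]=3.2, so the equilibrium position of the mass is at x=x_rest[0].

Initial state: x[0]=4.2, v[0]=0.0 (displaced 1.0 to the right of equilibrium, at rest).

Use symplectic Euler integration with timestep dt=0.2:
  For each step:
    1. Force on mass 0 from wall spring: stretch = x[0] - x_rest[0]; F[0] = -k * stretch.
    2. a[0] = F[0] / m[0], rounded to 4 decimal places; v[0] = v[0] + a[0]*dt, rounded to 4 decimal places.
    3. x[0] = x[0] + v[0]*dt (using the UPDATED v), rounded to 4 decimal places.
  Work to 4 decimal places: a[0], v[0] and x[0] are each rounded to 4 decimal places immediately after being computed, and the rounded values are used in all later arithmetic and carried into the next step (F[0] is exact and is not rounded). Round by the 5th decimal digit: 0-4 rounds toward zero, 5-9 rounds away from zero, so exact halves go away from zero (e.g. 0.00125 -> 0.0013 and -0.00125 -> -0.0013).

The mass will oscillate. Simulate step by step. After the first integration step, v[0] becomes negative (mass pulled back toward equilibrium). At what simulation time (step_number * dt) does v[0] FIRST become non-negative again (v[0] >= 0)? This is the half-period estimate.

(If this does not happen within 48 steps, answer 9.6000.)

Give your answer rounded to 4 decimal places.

Step 0: x=[4.2000] v=[0.0000]
Step 1: x=[4.1600] v=[-0.2000]
Step 2: x=[4.0816] v=[-0.3920]
Step 3: x=[3.9679] v=[-0.5683]
Step 4: x=[3.8235] v=[-0.7219]
Step 5: x=[3.6542] v=[-0.8466]
Step 6: x=[3.4667] v=[-0.9374]
Step 7: x=[3.2686] v=[-0.9907]
Step 8: x=[3.0677] v=[-1.0044]
Step 9: x=[2.8721] v=[-0.9779]
Step 10: x=[2.6896] v=[-0.9123]
Step 11: x=[2.5276] v=[-0.8102]
Step 12: x=[2.3925] v=[-0.6757]
Step 13: x=[2.2897] v=[-0.5142]
Step 14: x=[2.2233] v=[-0.3321]
Step 15: x=[2.1959] v=[-0.1368]
Step 16: x=[2.2087] v=[0.0640]
First v>=0 after going negative at step 16, time=3.2000

Answer: 3.2000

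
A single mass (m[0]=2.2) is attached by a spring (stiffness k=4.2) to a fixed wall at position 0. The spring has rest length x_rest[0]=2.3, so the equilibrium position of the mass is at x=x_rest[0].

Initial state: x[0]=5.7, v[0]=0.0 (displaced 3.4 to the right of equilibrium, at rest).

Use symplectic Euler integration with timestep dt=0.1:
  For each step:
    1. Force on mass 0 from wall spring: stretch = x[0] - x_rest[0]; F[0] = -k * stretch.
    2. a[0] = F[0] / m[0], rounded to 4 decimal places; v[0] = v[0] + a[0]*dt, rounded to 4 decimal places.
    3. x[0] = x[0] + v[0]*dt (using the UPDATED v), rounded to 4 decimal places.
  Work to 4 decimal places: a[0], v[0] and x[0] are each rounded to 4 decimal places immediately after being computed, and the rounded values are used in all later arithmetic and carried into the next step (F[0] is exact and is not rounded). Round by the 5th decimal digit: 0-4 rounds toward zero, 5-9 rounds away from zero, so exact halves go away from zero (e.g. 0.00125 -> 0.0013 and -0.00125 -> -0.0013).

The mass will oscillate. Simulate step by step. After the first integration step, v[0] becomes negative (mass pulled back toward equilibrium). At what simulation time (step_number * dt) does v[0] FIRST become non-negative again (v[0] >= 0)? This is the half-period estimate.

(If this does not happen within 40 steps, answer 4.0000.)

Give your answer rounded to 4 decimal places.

Answer: 2.3000

Derivation:
Step 0: x=[5.7000] v=[0.0000]
Step 1: x=[5.6351] v=[-0.6491]
Step 2: x=[5.5065] v=[-1.2858]
Step 3: x=[5.3167] v=[-1.8980]
Step 4: x=[5.0693] v=[-2.4739]
Step 5: x=[4.7690] v=[-3.0026]
Step 6: x=[4.4216] v=[-3.4740]
Step 7: x=[4.0337] v=[-3.8790]
Step 8: x=[3.6127] v=[-4.2100]
Step 9: x=[3.1666] v=[-4.4606]
Step 10: x=[2.7040] v=[-4.6260]
Step 11: x=[2.2337] v=[-4.7031]
Step 12: x=[1.7647] v=[-4.6904]
Step 13: x=[1.3059] v=[-4.5882]
Step 14: x=[0.8661] v=[-4.3984]
Step 15: x=[0.4536] v=[-4.1247]
Step 16: x=[0.0764] v=[-3.7722]
Step 17: x=[-0.2584] v=[-3.3477]
Step 18: x=[-0.5443] v=[-2.8593]
Step 19: x=[-0.7759] v=[-2.3163]
Step 20: x=[-0.9488] v=[-1.7291]
Step 21: x=[-1.0597] v=[-1.1089]
Step 22: x=[-1.1065] v=[-0.4675]
Step 23: x=[-1.0882] v=[0.1828]
First v>=0 after going negative at step 23, time=2.3000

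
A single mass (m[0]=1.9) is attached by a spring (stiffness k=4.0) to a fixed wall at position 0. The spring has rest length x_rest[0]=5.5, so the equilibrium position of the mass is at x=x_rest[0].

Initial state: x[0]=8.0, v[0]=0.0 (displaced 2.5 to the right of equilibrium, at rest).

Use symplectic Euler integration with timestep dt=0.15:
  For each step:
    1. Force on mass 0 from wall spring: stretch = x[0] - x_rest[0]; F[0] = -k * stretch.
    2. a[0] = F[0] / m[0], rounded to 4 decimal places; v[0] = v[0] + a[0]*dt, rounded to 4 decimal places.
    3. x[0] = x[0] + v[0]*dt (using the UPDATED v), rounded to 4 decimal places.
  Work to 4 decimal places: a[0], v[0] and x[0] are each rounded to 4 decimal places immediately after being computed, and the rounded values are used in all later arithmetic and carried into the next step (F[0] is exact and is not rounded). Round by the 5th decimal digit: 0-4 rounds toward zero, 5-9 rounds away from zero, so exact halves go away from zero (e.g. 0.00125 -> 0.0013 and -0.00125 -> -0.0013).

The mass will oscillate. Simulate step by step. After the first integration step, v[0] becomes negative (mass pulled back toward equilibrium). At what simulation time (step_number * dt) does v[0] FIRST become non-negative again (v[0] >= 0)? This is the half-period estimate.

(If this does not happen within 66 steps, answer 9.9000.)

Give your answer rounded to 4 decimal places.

Step 0: x=[8.0000] v=[0.0000]
Step 1: x=[7.8816] v=[-0.7895]
Step 2: x=[7.6504] v=[-1.5416]
Step 3: x=[7.3173] v=[-2.2207]
Step 4: x=[6.8981] v=[-2.7946]
Step 5: x=[6.4127] v=[-3.2361]
Step 6: x=[5.8841] v=[-3.5243]
Step 7: x=[5.3373] v=[-3.6456]
Step 8: x=[4.7982] v=[-3.5942]
Step 9: x=[4.2923] v=[-3.3726]
Step 10: x=[3.8436] v=[-2.9912]
Step 11: x=[3.4734] v=[-2.4681]
Step 12: x=[3.1992] v=[-1.8281]
Step 13: x=[3.0340] v=[-1.1015]
Step 14: x=[2.9856] v=[-0.3228]
Step 15: x=[3.0563] v=[0.4712]
First v>=0 after going negative at step 15, time=2.2500

Answer: 2.2500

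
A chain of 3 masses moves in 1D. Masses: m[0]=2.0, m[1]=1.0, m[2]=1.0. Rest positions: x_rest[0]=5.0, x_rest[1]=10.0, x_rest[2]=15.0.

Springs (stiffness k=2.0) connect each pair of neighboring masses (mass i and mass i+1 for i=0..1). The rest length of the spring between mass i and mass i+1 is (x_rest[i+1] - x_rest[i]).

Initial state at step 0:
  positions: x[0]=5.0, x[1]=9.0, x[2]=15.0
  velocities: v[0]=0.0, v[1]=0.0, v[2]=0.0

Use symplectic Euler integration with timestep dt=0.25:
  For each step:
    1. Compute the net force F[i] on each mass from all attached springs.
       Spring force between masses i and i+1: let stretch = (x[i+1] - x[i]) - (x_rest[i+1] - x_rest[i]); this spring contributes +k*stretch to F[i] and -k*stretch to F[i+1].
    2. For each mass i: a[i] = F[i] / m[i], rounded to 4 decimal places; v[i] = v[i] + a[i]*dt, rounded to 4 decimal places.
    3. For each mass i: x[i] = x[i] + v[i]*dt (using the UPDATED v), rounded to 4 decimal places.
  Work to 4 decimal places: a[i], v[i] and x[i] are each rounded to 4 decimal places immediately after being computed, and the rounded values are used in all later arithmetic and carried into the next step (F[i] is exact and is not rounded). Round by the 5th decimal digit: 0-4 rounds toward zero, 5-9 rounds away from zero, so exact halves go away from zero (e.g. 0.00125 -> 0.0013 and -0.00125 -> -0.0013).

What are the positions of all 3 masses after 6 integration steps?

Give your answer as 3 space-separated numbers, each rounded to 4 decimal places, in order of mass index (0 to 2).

Step 0: x=[5.0000 9.0000 15.0000] v=[0.0000 0.0000 0.0000]
Step 1: x=[4.9375 9.2500 14.8750] v=[-0.2500 1.0000 -0.5000]
Step 2: x=[4.8320 9.6641 14.6719] v=[-0.4219 1.6563 -0.8125]
Step 3: x=[4.7160 10.1002 14.4678] v=[-0.4639 1.7442 -0.8164]
Step 4: x=[4.6240 10.4092 14.3428] v=[-0.3679 1.2359 -0.5002]
Step 5: x=[4.5811 10.4867 14.3511] v=[-0.1716 0.3101 0.0330]
Step 6: x=[4.5948 10.3091 14.5013] v=[0.0548 -0.7105 0.6008]

Answer: 4.5948 10.3091 14.5013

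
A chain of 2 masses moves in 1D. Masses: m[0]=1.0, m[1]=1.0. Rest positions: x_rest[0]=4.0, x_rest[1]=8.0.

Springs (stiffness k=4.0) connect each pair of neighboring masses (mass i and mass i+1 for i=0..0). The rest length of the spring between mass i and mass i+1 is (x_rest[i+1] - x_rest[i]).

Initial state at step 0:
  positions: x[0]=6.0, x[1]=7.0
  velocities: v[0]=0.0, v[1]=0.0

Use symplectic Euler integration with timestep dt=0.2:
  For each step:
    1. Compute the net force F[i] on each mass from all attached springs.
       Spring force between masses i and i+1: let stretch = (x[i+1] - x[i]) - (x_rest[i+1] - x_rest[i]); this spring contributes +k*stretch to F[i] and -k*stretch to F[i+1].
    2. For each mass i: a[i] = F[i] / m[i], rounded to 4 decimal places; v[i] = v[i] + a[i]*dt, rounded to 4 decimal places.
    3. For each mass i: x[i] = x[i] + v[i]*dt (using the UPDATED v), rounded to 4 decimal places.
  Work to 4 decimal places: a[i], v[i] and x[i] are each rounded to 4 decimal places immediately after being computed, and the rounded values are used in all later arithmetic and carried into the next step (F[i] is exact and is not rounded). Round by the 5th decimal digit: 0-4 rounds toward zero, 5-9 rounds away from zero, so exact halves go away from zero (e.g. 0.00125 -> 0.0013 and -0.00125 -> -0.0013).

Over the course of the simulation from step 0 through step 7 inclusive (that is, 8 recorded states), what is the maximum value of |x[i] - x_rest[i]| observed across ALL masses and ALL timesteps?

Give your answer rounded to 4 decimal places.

Answer: 2.0638

Derivation:
Step 0: x=[6.0000 7.0000] v=[0.0000 0.0000]
Step 1: x=[5.5200 7.4800] v=[-2.4000 2.4000]
Step 2: x=[4.7136 8.2864] v=[-4.0320 4.0320]
Step 3: x=[3.8388 9.1612] v=[-4.3738 4.3738]
Step 4: x=[3.1756 9.8244] v=[-3.3159 3.3159]
Step 5: x=[2.9362 10.0638] v=[-1.1969 1.1969]
Step 6: x=[3.1972 9.8028] v=[1.3052 -1.3052]
Step 7: x=[3.8751 9.1249] v=[3.3897 -3.3897]
Max displacement = 2.0638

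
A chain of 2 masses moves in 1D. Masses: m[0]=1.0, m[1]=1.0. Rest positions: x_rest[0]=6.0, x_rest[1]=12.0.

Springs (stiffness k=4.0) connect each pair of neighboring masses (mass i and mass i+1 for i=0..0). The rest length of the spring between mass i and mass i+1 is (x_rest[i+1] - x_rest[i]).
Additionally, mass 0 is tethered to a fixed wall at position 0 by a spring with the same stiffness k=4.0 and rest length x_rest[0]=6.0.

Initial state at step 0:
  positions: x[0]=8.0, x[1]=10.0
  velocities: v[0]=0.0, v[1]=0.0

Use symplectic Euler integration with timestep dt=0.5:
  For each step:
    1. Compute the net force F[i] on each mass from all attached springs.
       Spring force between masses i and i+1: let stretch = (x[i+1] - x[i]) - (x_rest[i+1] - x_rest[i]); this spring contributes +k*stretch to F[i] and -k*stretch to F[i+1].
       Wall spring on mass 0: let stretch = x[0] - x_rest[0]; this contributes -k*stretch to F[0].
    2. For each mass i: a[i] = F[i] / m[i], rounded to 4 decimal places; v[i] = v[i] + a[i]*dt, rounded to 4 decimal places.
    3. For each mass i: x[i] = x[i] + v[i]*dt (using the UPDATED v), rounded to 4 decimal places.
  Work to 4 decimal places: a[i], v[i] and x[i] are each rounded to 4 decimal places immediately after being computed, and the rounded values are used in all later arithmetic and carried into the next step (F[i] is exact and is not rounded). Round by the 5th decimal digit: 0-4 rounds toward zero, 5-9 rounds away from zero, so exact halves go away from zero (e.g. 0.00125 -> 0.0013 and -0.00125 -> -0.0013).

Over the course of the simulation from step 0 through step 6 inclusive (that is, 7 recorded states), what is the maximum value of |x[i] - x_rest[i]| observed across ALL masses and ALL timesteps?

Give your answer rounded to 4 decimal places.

Answer: 4.0000

Derivation:
Step 0: x=[8.0000 10.0000] v=[0.0000 0.0000]
Step 1: x=[2.0000 14.0000] v=[-12.0000 8.0000]
Step 2: x=[6.0000 12.0000] v=[8.0000 -4.0000]
Step 3: x=[10.0000 10.0000] v=[8.0000 -4.0000]
Step 4: x=[4.0000 14.0000] v=[-12.0000 8.0000]
Step 5: x=[4.0000 14.0000] v=[0.0000 0.0000]
Step 6: x=[10.0000 10.0000] v=[12.0000 -8.0000]
Max displacement = 4.0000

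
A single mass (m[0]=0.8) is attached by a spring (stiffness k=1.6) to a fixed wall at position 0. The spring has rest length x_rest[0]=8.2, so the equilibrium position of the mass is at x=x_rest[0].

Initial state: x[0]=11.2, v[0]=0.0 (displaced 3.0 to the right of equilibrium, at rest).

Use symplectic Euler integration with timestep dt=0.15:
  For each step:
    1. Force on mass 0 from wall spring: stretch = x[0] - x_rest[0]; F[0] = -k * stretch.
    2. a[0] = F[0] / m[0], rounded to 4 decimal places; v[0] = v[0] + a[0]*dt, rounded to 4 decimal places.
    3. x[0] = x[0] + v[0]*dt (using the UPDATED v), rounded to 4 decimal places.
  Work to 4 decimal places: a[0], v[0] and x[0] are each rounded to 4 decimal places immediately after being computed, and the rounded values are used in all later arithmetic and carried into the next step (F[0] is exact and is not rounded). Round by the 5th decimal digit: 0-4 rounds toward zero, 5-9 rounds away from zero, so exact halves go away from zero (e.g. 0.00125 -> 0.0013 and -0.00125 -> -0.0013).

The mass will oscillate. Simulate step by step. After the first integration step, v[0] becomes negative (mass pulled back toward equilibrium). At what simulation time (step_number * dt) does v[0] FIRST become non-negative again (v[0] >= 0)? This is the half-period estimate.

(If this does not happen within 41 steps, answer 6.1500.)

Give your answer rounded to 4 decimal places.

Step 0: x=[11.2000] v=[0.0000]
Step 1: x=[11.0650] v=[-0.9000]
Step 2: x=[10.8011] v=[-1.7595]
Step 3: x=[10.4201] v=[-2.5398]
Step 4: x=[9.9392] v=[-3.2058]
Step 5: x=[9.3801] v=[-3.7276]
Step 6: x=[8.7679] v=[-4.0816]
Step 7: x=[8.1301] v=[-4.2520]
Step 8: x=[7.4955] v=[-4.2310]
Step 9: x=[6.8925] v=[-4.0197]
Step 10: x=[6.3484] v=[-3.6275]
Step 11: x=[5.8876] v=[-3.0720]
Step 12: x=[5.5309] v=[-2.3783]
Step 13: x=[5.2943] v=[-1.5776]
Step 14: x=[5.1884] v=[-0.7059]
Step 15: x=[5.2180] v=[0.1976]
First v>=0 after going negative at step 15, time=2.2500

Answer: 2.2500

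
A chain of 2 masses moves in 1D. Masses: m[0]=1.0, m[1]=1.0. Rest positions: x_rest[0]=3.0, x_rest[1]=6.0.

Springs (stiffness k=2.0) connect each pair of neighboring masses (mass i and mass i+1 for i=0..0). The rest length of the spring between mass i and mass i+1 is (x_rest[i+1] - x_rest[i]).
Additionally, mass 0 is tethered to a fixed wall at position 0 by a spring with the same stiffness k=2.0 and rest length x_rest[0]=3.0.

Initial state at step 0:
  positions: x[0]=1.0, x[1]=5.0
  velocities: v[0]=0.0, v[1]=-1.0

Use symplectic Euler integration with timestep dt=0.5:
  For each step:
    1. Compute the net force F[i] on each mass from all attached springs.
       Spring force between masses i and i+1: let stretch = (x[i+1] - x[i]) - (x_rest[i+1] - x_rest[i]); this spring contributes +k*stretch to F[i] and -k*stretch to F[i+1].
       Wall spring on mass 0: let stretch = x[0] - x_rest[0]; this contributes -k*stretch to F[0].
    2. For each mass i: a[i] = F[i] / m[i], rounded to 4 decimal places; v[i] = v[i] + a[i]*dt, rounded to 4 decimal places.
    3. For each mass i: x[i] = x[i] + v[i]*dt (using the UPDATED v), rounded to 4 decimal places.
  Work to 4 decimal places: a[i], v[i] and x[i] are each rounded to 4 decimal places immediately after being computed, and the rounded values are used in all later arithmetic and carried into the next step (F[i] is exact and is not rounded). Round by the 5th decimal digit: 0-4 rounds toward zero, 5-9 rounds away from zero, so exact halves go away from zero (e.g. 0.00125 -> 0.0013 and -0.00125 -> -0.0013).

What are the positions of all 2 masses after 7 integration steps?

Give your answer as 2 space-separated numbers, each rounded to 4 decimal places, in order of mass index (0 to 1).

Step 0: x=[1.0000 5.0000] v=[0.0000 -1.0000]
Step 1: x=[2.5000 4.0000] v=[3.0000 -2.0000]
Step 2: x=[3.5000 3.7500] v=[2.0000 -0.5000]
Step 3: x=[2.8750 4.8750] v=[-1.2500 2.2500]
Step 4: x=[1.8125 6.5000] v=[-2.1250 3.2500]
Step 5: x=[2.1875 7.2813] v=[0.7500 1.5625]
Step 6: x=[4.0157 7.0157] v=[3.6563 -0.5313]
Step 7: x=[5.3360 6.7501] v=[2.6406 -0.5313]

Answer: 5.3360 6.7501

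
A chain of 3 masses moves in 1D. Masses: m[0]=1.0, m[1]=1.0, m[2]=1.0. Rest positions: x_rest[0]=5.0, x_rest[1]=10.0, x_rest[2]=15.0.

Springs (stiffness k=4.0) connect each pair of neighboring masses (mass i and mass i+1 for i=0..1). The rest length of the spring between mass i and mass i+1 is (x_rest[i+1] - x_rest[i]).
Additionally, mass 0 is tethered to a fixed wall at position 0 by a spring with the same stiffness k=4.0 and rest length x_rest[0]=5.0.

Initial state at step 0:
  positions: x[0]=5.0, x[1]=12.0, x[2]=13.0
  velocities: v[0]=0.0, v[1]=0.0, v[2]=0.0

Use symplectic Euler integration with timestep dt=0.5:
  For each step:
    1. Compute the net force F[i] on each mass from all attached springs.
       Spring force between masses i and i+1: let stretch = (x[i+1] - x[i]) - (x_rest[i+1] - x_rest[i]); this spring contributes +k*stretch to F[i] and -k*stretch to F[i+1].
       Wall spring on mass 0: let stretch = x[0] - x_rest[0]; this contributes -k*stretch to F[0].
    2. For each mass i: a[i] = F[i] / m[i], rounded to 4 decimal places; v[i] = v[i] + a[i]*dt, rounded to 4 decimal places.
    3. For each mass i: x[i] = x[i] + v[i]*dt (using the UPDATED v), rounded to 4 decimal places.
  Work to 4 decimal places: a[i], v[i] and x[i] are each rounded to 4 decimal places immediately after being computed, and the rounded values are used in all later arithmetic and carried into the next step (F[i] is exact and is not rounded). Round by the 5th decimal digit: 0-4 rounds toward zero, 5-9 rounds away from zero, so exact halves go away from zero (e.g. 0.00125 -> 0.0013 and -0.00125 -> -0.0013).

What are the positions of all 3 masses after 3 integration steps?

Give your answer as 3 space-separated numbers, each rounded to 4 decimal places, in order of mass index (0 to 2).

Answer: 5.0000 10.0000 15.0000

Derivation:
Step 0: x=[5.0000 12.0000 13.0000] v=[0.0000 0.0000 0.0000]
Step 1: x=[7.0000 6.0000 17.0000] v=[4.0000 -12.0000 8.0000]
Step 2: x=[1.0000 12.0000 15.0000] v=[-12.0000 12.0000 -4.0000]
Step 3: x=[5.0000 10.0000 15.0000] v=[8.0000 -4.0000 0.0000]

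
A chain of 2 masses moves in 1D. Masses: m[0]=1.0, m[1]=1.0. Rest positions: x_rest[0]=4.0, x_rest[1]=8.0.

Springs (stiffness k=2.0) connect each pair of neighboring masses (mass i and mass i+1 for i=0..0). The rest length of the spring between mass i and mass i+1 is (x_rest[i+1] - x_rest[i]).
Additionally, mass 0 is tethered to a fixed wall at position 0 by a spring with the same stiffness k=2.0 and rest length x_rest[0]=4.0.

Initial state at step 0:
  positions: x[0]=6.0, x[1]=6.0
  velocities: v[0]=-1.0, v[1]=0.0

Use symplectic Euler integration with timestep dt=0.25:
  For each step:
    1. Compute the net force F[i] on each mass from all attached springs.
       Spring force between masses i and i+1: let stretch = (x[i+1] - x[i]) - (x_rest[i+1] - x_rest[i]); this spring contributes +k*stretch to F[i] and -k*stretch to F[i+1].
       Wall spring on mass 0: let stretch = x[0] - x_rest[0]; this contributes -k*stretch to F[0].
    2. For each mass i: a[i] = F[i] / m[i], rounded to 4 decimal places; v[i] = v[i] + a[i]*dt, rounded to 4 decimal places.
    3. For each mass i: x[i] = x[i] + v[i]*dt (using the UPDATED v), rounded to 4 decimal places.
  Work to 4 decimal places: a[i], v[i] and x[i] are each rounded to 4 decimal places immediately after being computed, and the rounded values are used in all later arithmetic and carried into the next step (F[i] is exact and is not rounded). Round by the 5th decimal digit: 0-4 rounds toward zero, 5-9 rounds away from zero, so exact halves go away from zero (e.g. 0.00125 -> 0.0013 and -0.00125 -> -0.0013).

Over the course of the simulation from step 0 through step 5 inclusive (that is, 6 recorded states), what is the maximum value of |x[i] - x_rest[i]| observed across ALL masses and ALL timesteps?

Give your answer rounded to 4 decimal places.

Step 0: x=[6.0000 6.0000] v=[-1.0000 0.0000]
Step 1: x=[5.0000 6.5000] v=[-4.0000 2.0000]
Step 2: x=[3.5625 7.3125] v=[-5.7500 3.2500]
Step 3: x=[2.1484 8.1563] v=[-5.6563 3.3750]
Step 4: x=[1.2168 8.7491] v=[-3.7266 2.3711]
Step 5: x=[1.0746 8.9004] v=[-0.5689 0.6050]
Max displacement = 2.9254

Answer: 2.9254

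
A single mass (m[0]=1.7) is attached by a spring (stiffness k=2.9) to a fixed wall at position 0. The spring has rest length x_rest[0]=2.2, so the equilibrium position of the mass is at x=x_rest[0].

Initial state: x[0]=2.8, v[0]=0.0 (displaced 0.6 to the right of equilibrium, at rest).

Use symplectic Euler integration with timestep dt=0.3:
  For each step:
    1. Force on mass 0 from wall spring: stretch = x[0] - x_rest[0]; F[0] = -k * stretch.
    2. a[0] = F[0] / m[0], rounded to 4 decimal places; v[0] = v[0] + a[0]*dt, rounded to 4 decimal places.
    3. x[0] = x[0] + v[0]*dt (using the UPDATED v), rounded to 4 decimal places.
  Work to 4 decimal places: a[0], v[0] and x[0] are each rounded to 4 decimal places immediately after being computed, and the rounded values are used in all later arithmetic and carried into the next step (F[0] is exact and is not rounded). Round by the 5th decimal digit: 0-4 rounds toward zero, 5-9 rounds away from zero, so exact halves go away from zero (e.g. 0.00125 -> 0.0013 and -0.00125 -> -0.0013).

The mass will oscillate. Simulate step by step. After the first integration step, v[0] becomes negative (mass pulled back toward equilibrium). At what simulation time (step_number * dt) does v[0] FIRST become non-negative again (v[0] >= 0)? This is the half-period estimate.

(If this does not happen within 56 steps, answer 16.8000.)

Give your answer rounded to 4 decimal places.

Answer: 2.4000

Derivation:
Step 0: x=[2.8000] v=[0.0000]
Step 1: x=[2.7079] v=[-0.3071]
Step 2: x=[2.5378] v=[-0.5670]
Step 3: x=[2.3158] v=[-0.7399]
Step 4: x=[2.0760] v=[-0.7992]
Step 5: x=[1.8553] v=[-0.7358]
Step 6: x=[1.6875] v=[-0.5594]
Step 7: x=[1.5984] v=[-0.2971]
Step 8: x=[1.6016] v=[0.0108]
First v>=0 after going negative at step 8, time=2.4000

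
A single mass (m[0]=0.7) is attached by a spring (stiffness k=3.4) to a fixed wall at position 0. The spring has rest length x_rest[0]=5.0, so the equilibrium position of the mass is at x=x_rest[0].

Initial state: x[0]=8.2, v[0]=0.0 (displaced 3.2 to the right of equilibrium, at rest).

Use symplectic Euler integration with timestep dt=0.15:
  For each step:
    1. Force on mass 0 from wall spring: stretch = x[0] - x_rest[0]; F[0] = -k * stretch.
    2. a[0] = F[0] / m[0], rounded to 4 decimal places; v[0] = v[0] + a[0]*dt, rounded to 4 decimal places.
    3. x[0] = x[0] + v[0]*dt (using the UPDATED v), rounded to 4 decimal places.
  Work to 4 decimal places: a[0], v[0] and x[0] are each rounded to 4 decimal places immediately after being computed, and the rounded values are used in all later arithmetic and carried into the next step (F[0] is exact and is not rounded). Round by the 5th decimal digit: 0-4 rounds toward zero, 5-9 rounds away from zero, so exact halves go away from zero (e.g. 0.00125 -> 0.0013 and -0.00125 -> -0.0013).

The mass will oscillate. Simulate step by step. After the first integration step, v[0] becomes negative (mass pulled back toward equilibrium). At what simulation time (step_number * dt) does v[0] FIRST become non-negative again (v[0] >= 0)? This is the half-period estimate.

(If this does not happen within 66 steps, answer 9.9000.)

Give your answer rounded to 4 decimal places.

Answer: 1.5000

Derivation:
Step 0: x=[8.2000] v=[0.0000]
Step 1: x=[7.8503] v=[-2.3314]
Step 2: x=[7.1891] v=[-4.4080]
Step 3: x=[6.2887] v=[-6.0029]
Step 4: x=[5.2474] v=[-6.9418]
Step 5: x=[4.1791] v=[-7.1221]
Step 6: x=[3.2005] v=[-6.5240]
Step 7: x=[2.4186] v=[-5.2129]
Step 8: x=[1.9188] v=[-3.3322]
Step 9: x=[1.7557] v=[-1.0873]
Step 10: x=[1.9472] v=[1.2764]
First v>=0 after going negative at step 10, time=1.5000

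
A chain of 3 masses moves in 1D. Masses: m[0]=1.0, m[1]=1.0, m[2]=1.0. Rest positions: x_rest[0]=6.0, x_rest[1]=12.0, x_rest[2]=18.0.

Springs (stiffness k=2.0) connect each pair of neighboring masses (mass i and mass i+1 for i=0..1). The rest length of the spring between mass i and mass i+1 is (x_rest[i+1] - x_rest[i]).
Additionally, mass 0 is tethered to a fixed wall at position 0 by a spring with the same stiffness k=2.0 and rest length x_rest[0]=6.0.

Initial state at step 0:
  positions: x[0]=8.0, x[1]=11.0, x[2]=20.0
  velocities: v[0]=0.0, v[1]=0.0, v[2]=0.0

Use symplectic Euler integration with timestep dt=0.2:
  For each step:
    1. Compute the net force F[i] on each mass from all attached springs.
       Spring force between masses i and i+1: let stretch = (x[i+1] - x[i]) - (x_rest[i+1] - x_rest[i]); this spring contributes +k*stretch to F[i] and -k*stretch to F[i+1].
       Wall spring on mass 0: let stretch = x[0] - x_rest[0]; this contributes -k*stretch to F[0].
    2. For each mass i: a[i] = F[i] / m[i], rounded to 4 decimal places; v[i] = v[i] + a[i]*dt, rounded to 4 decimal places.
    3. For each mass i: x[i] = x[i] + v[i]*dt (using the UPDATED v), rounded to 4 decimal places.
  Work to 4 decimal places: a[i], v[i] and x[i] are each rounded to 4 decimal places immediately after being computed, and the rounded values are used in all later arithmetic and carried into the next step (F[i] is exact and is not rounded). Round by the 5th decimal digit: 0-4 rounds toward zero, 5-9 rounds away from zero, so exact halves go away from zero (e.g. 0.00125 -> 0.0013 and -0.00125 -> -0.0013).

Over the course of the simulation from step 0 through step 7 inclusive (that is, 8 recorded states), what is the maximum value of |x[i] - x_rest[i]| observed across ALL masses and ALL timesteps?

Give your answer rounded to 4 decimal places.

Answer: 2.5763

Derivation:
Step 0: x=[8.0000 11.0000 20.0000] v=[0.0000 0.0000 0.0000]
Step 1: x=[7.6000 11.4800 19.7600] v=[-2.0000 2.4000 -1.2000]
Step 2: x=[6.9024 12.3120 19.3376] v=[-3.4880 4.1600 -2.1120]
Step 3: x=[6.0854 13.2733 18.8332] v=[-4.0851 4.8064 -2.5222]
Step 4: x=[5.3566 14.1043 18.3640] v=[-3.6441 4.1552 -2.3462]
Step 5: x=[4.8991 14.5763 18.0340] v=[-2.2877 2.3600 -1.6501]
Step 6: x=[4.8238 14.5507 17.9074] v=[-0.3765 -0.1278 -0.6332]
Step 7: x=[5.1407 14.0155 17.9922] v=[1.5847 -2.6759 0.4241]
Max displacement = 2.5763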